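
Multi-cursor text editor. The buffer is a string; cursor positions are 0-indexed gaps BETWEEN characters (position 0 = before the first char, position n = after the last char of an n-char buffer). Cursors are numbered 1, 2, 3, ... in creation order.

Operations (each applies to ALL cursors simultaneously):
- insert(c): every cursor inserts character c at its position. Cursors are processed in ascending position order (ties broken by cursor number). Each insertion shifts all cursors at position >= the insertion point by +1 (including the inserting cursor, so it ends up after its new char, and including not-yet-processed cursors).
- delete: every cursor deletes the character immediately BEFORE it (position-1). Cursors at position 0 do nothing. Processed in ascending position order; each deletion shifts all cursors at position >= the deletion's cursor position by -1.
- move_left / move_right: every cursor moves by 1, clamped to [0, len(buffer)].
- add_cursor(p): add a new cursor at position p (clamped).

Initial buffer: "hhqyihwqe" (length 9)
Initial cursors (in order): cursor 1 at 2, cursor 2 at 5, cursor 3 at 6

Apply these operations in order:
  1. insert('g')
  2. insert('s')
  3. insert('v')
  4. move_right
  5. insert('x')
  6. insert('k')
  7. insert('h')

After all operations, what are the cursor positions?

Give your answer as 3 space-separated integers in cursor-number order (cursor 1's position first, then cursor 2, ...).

Answer: 9 18 25

Derivation:
After op 1 (insert('g')): buffer="hhgqyighgwqe" (len 12), cursors c1@3 c2@7 c3@9, authorship ..1...2.3...
After op 2 (insert('s')): buffer="hhgsqyigshgswqe" (len 15), cursors c1@4 c2@9 c3@12, authorship ..11...22.33...
After op 3 (insert('v')): buffer="hhgsvqyigsvhgsvwqe" (len 18), cursors c1@5 c2@11 c3@15, authorship ..111...222.333...
After op 4 (move_right): buffer="hhgsvqyigsvhgsvwqe" (len 18), cursors c1@6 c2@12 c3@16, authorship ..111...222.333...
After op 5 (insert('x')): buffer="hhgsvqxyigsvhxgsvwxqe" (len 21), cursors c1@7 c2@14 c3@19, authorship ..111.1..222.2333.3..
After op 6 (insert('k')): buffer="hhgsvqxkyigsvhxkgsvwxkqe" (len 24), cursors c1@8 c2@16 c3@22, authorship ..111.11..222.22333.33..
After op 7 (insert('h')): buffer="hhgsvqxkhyigsvhxkhgsvwxkhqe" (len 27), cursors c1@9 c2@18 c3@25, authorship ..111.111..222.222333.333..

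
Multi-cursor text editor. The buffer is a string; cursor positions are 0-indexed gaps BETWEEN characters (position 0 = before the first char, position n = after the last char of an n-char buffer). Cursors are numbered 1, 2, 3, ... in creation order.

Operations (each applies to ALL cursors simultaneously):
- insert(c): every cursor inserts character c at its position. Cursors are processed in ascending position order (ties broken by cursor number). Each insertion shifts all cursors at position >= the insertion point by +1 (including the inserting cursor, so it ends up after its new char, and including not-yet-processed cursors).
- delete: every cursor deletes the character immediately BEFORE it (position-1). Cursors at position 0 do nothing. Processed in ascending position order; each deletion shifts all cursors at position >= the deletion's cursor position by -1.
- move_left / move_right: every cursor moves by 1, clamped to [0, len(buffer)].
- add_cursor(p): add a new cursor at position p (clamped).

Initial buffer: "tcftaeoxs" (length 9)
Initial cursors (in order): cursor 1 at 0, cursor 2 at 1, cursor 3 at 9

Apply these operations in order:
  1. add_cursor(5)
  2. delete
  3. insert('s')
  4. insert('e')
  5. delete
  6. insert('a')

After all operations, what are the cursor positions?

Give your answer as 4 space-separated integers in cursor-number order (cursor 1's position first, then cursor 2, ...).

Answer: 4 4 14 9

Derivation:
After op 1 (add_cursor(5)): buffer="tcftaeoxs" (len 9), cursors c1@0 c2@1 c4@5 c3@9, authorship .........
After op 2 (delete): buffer="cfteox" (len 6), cursors c1@0 c2@0 c4@3 c3@6, authorship ......
After op 3 (insert('s')): buffer="sscftseoxs" (len 10), cursors c1@2 c2@2 c4@6 c3@10, authorship 12...4...3
After op 4 (insert('e')): buffer="sseecftseeoxse" (len 14), cursors c1@4 c2@4 c4@9 c3@14, authorship 1212...44...33
After op 5 (delete): buffer="sscftseoxs" (len 10), cursors c1@2 c2@2 c4@6 c3@10, authorship 12...4...3
After op 6 (insert('a')): buffer="ssaacftsaeoxsa" (len 14), cursors c1@4 c2@4 c4@9 c3@14, authorship 1212...44...33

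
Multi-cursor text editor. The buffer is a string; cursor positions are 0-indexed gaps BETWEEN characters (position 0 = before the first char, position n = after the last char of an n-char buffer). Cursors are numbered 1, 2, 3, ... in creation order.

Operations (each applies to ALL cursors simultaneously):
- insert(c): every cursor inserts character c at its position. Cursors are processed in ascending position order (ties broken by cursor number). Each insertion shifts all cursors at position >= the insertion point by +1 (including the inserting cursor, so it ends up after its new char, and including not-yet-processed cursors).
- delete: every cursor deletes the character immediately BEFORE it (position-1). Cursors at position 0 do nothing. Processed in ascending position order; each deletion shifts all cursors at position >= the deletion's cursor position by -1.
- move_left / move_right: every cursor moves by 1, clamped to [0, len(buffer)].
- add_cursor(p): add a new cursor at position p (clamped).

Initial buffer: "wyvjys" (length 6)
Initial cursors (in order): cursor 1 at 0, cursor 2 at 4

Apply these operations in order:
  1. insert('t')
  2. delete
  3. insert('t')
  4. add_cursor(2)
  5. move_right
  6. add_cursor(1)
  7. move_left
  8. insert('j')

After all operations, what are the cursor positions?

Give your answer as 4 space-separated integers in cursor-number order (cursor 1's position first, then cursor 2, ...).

Answer: 3 10 5 1

Derivation:
After op 1 (insert('t')): buffer="twyvjtys" (len 8), cursors c1@1 c2@6, authorship 1....2..
After op 2 (delete): buffer="wyvjys" (len 6), cursors c1@0 c2@4, authorship ......
After op 3 (insert('t')): buffer="twyvjtys" (len 8), cursors c1@1 c2@6, authorship 1....2..
After op 4 (add_cursor(2)): buffer="twyvjtys" (len 8), cursors c1@1 c3@2 c2@6, authorship 1....2..
After op 5 (move_right): buffer="twyvjtys" (len 8), cursors c1@2 c3@3 c2@7, authorship 1....2..
After op 6 (add_cursor(1)): buffer="twyvjtys" (len 8), cursors c4@1 c1@2 c3@3 c2@7, authorship 1....2..
After op 7 (move_left): buffer="twyvjtys" (len 8), cursors c4@0 c1@1 c3@2 c2@6, authorship 1....2..
After op 8 (insert('j')): buffer="jtjwjyvjtjys" (len 12), cursors c4@1 c1@3 c3@5 c2@10, authorship 411.3...22..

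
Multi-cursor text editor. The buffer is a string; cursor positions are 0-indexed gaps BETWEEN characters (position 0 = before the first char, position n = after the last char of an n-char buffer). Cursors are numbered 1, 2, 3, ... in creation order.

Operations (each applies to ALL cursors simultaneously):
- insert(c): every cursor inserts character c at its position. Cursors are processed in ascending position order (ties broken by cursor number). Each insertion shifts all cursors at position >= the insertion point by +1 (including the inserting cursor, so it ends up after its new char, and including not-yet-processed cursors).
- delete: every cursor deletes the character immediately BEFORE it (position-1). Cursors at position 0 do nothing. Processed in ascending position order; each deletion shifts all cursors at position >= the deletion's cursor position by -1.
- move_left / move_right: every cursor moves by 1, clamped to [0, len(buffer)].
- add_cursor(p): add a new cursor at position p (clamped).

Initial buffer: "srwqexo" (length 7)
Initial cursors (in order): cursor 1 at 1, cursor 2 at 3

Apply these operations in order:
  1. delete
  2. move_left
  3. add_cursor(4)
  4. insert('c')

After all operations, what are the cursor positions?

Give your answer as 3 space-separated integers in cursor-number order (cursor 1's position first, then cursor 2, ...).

After op 1 (delete): buffer="rqexo" (len 5), cursors c1@0 c2@1, authorship .....
After op 2 (move_left): buffer="rqexo" (len 5), cursors c1@0 c2@0, authorship .....
After op 3 (add_cursor(4)): buffer="rqexo" (len 5), cursors c1@0 c2@0 c3@4, authorship .....
After op 4 (insert('c')): buffer="ccrqexco" (len 8), cursors c1@2 c2@2 c3@7, authorship 12....3.

Answer: 2 2 7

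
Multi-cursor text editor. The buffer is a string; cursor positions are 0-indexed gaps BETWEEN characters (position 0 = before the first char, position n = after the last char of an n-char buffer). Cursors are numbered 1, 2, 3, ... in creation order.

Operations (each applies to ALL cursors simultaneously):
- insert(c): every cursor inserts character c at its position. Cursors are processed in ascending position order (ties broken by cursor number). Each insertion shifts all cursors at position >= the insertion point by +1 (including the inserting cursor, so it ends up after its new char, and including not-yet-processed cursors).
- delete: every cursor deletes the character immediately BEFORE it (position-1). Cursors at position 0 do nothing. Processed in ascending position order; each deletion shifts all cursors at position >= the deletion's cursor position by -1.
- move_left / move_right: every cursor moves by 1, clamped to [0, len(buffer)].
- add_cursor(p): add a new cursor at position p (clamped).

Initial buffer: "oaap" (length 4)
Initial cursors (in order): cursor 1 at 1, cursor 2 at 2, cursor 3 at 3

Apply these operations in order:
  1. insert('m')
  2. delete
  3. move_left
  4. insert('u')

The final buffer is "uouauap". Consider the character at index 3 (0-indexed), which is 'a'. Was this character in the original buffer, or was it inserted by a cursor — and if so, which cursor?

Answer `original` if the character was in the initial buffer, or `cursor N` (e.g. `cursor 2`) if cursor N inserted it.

After op 1 (insert('m')): buffer="omamamp" (len 7), cursors c1@2 c2@4 c3@6, authorship .1.2.3.
After op 2 (delete): buffer="oaap" (len 4), cursors c1@1 c2@2 c3@3, authorship ....
After op 3 (move_left): buffer="oaap" (len 4), cursors c1@0 c2@1 c3@2, authorship ....
After op 4 (insert('u')): buffer="uouauap" (len 7), cursors c1@1 c2@3 c3@5, authorship 1.2.3..
Authorship (.=original, N=cursor N): 1 . 2 . 3 . .
Index 3: author = original

Answer: original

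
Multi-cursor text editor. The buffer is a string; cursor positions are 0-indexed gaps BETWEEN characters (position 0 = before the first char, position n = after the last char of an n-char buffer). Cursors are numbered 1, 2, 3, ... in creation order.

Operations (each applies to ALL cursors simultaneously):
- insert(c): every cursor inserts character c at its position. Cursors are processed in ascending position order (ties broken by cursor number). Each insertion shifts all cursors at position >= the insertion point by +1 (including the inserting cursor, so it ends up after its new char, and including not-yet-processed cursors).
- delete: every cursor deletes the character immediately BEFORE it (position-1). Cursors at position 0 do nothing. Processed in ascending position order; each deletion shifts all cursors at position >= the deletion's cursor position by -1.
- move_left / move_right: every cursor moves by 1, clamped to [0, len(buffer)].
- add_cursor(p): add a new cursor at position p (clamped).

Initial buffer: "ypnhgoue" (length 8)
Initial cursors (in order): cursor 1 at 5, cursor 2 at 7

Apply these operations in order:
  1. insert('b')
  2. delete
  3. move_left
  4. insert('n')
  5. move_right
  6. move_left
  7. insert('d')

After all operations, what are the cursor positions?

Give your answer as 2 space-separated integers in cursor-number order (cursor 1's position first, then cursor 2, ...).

Answer: 6 10

Derivation:
After op 1 (insert('b')): buffer="ypnhgboube" (len 10), cursors c1@6 c2@9, authorship .....1..2.
After op 2 (delete): buffer="ypnhgoue" (len 8), cursors c1@5 c2@7, authorship ........
After op 3 (move_left): buffer="ypnhgoue" (len 8), cursors c1@4 c2@6, authorship ........
After op 4 (insert('n')): buffer="ypnhngonue" (len 10), cursors c1@5 c2@8, authorship ....1..2..
After op 5 (move_right): buffer="ypnhngonue" (len 10), cursors c1@6 c2@9, authorship ....1..2..
After op 6 (move_left): buffer="ypnhngonue" (len 10), cursors c1@5 c2@8, authorship ....1..2..
After op 7 (insert('d')): buffer="ypnhndgondue" (len 12), cursors c1@6 c2@10, authorship ....11..22..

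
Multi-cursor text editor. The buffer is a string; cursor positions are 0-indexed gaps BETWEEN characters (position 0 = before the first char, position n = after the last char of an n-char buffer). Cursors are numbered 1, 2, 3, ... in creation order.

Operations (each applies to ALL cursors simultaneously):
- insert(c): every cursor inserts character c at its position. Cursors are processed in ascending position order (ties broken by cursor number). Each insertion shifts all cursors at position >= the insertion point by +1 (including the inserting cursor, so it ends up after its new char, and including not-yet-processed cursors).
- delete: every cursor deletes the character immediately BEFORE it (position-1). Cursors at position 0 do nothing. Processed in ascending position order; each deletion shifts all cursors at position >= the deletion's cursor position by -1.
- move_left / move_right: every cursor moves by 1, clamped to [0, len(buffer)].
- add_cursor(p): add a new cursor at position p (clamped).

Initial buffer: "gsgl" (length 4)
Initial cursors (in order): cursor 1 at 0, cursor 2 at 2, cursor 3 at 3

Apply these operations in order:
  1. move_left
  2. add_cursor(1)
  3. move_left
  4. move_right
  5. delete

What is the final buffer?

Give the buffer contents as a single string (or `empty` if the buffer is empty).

Answer: gl

Derivation:
After op 1 (move_left): buffer="gsgl" (len 4), cursors c1@0 c2@1 c3@2, authorship ....
After op 2 (add_cursor(1)): buffer="gsgl" (len 4), cursors c1@0 c2@1 c4@1 c3@2, authorship ....
After op 3 (move_left): buffer="gsgl" (len 4), cursors c1@0 c2@0 c4@0 c3@1, authorship ....
After op 4 (move_right): buffer="gsgl" (len 4), cursors c1@1 c2@1 c4@1 c3@2, authorship ....
After op 5 (delete): buffer="gl" (len 2), cursors c1@0 c2@0 c3@0 c4@0, authorship ..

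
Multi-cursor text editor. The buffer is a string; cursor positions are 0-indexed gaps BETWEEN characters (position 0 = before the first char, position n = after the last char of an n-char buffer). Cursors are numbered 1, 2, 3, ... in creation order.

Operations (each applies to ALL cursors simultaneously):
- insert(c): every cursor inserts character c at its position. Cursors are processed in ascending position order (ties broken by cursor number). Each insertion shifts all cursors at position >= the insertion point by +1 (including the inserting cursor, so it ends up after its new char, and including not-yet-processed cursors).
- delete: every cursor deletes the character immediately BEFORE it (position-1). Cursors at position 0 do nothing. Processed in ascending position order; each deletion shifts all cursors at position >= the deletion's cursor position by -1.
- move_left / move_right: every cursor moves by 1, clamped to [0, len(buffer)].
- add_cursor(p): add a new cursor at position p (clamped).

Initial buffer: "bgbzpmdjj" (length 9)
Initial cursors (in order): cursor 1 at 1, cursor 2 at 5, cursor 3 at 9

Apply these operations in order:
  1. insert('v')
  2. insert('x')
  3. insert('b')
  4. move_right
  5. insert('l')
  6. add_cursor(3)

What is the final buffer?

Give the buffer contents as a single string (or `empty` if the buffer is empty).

Answer: bvxbglbzpvxbmldjjvxbl

Derivation:
After op 1 (insert('v')): buffer="bvgbzpvmdjjv" (len 12), cursors c1@2 c2@7 c3@12, authorship .1....2....3
After op 2 (insert('x')): buffer="bvxgbzpvxmdjjvx" (len 15), cursors c1@3 c2@9 c3@15, authorship .11....22....33
After op 3 (insert('b')): buffer="bvxbgbzpvxbmdjjvxb" (len 18), cursors c1@4 c2@11 c3@18, authorship .111....222....333
After op 4 (move_right): buffer="bvxbgbzpvxbmdjjvxb" (len 18), cursors c1@5 c2@12 c3@18, authorship .111....222....333
After op 5 (insert('l')): buffer="bvxbglbzpvxbmldjjvxbl" (len 21), cursors c1@6 c2@14 c3@21, authorship .111.1...222.2...3333
After op 6 (add_cursor(3)): buffer="bvxbglbzpvxbmldjjvxbl" (len 21), cursors c4@3 c1@6 c2@14 c3@21, authorship .111.1...222.2...3333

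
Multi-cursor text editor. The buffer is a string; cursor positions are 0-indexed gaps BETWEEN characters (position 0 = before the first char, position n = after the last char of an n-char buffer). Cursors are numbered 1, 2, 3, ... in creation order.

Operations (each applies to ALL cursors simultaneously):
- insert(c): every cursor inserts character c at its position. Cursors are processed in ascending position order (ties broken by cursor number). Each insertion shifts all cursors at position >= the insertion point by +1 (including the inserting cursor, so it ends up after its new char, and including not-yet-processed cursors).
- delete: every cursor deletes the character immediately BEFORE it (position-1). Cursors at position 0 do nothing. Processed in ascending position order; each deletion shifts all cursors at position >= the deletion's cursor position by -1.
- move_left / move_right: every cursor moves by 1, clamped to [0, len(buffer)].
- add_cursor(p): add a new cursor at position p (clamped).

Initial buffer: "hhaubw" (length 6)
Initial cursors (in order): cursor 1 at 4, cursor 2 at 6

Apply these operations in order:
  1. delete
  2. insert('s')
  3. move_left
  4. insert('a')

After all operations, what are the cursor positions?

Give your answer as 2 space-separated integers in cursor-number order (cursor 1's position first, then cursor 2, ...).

After op 1 (delete): buffer="hhab" (len 4), cursors c1@3 c2@4, authorship ....
After op 2 (insert('s')): buffer="hhasbs" (len 6), cursors c1@4 c2@6, authorship ...1.2
After op 3 (move_left): buffer="hhasbs" (len 6), cursors c1@3 c2@5, authorship ...1.2
After op 4 (insert('a')): buffer="hhaasbas" (len 8), cursors c1@4 c2@7, authorship ...11.22

Answer: 4 7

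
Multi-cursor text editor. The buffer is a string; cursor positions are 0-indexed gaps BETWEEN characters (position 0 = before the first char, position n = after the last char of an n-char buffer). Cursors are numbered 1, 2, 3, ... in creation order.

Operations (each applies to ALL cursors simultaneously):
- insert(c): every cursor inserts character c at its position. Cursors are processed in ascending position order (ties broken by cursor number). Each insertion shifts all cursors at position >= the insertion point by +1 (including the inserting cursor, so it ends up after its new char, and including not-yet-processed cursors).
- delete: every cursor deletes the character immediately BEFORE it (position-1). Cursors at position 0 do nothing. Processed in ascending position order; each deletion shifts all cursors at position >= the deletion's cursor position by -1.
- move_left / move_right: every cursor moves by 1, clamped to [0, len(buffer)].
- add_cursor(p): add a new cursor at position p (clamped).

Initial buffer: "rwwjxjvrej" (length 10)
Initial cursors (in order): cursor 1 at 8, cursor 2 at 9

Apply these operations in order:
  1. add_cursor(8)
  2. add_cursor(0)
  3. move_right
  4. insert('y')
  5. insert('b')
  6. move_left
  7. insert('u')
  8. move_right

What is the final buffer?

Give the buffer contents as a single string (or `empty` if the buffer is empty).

Answer: ryubwwjxjvreyybuubjyub

Derivation:
After op 1 (add_cursor(8)): buffer="rwwjxjvrej" (len 10), cursors c1@8 c3@8 c2@9, authorship ..........
After op 2 (add_cursor(0)): buffer="rwwjxjvrej" (len 10), cursors c4@0 c1@8 c3@8 c2@9, authorship ..........
After op 3 (move_right): buffer="rwwjxjvrej" (len 10), cursors c4@1 c1@9 c3@9 c2@10, authorship ..........
After op 4 (insert('y')): buffer="rywwjxjvreyyjy" (len 14), cursors c4@2 c1@12 c3@12 c2@14, authorship .4........13.2
After op 5 (insert('b')): buffer="rybwwjxjvreyybbjyb" (len 18), cursors c4@3 c1@15 c3@15 c2@18, authorship .44........1313.22
After op 6 (move_left): buffer="rybwwjxjvreyybbjyb" (len 18), cursors c4@2 c1@14 c3@14 c2@17, authorship .44........1313.22
After op 7 (insert('u')): buffer="ryubwwjxjvreyybuubjyub" (len 22), cursors c4@3 c1@17 c3@17 c2@21, authorship .444........131133.222
After op 8 (move_right): buffer="ryubwwjxjvreyybuubjyub" (len 22), cursors c4@4 c1@18 c3@18 c2@22, authorship .444........131133.222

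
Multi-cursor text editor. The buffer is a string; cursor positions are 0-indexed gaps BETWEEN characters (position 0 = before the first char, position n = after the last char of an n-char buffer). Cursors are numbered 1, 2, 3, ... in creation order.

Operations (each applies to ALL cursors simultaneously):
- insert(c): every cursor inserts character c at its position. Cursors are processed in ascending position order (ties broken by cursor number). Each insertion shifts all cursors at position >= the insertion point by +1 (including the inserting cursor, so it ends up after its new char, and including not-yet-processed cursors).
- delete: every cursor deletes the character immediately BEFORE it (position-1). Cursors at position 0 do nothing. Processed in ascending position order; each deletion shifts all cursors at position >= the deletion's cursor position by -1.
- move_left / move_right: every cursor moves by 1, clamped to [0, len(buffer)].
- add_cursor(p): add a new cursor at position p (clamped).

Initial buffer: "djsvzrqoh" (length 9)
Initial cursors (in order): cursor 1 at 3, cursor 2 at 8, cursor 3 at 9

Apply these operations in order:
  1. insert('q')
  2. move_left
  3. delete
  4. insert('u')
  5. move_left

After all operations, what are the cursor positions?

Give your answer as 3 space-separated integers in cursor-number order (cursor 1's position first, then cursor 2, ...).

Answer: 2 8 10

Derivation:
After op 1 (insert('q')): buffer="djsqvzrqoqhq" (len 12), cursors c1@4 c2@10 c3@12, authorship ...1.....2.3
After op 2 (move_left): buffer="djsqvzrqoqhq" (len 12), cursors c1@3 c2@9 c3@11, authorship ...1.....2.3
After op 3 (delete): buffer="djqvzrqqq" (len 9), cursors c1@2 c2@7 c3@8, authorship ..1....23
After op 4 (insert('u')): buffer="djuqvzrququq" (len 12), cursors c1@3 c2@9 c3@11, authorship ..11....2233
After op 5 (move_left): buffer="djuqvzrququq" (len 12), cursors c1@2 c2@8 c3@10, authorship ..11....2233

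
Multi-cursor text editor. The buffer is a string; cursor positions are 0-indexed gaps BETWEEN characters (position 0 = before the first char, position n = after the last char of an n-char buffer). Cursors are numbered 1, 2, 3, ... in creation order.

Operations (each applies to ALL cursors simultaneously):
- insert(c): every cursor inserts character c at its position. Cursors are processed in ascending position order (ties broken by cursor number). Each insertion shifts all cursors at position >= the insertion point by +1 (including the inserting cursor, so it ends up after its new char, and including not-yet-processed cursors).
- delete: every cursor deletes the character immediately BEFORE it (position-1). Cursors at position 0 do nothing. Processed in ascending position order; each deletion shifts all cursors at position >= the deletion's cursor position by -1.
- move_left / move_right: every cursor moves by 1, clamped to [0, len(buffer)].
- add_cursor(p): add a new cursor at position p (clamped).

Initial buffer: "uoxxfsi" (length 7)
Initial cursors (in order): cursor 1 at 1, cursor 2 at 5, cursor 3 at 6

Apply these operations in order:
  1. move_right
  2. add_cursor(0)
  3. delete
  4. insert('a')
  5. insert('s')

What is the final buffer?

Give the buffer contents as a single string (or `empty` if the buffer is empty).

Answer: asuasxxfaass

Derivation:
After op 1 (move_right): buffer="uoxxfsi" (len 7), cursors c1@2 c2@6 c3@7, authorship .......
After op 2 (add_cursor(0)): buffer="uoxxfsi" (len 7), cursors c4@0 c1@2 c2@6 c3@7, authorship .......
After op 3 (delete): buffer="uxxf" (len 4), cursors c4@0 c1@1 c2@4 c3@4, authorship ....
After op 4 (insert('a')): buffer="auaxxfaa" (len 8), cursors c4@1 c1@3 c2@8 c3@8, authorship 4.1...23
After op 5 (insert('s')): buffer="asuasxxfaass" (len 12), cursors c4@2 c1@5 c2@12 c3@12, authorship 44.11...2323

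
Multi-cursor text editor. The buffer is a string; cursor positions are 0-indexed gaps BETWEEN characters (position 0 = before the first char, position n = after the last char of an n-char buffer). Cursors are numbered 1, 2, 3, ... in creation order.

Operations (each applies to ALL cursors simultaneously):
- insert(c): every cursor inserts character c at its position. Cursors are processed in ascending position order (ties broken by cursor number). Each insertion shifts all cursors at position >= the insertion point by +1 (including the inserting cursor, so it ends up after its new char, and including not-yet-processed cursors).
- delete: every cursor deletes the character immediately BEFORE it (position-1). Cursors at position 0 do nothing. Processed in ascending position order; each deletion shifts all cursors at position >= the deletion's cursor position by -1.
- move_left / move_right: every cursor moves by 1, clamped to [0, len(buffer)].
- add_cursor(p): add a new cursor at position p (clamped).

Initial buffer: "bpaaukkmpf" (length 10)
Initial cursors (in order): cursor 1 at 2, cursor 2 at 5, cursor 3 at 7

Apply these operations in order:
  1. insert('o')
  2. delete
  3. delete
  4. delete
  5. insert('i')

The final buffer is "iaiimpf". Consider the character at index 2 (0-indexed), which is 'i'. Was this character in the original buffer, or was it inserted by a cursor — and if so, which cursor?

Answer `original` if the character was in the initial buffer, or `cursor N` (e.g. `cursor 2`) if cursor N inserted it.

After op 1 (insert('o')): buffer="bpoaauokkompf" (len 13), cursors c1@3 c2@7 c3@10, authorship ..1...2..3...
After op 2 (delete): buffer="bpaaukkmpf" (len 10), cursors c1@2 c2@5 c3@7, authorship ..........
After op 3 (delete): buffer="baakmpf" (len 7), cursors c1@1 c2@3 c3@4, authorship .......
After op 4 (delete): buffer="ampf" (len 4), cursors c1@0 c2@1 c3@1, authorship ....
After op 5 (insert('i')): buffer="iaiimpf" (len 7), cursors c1@1 c2@4 c3@4, authorship 1.23...
Authorship (.=original, N=cursor N): 1 . 2 3 . . .
Index 2: author = 2

Answer: cursor 2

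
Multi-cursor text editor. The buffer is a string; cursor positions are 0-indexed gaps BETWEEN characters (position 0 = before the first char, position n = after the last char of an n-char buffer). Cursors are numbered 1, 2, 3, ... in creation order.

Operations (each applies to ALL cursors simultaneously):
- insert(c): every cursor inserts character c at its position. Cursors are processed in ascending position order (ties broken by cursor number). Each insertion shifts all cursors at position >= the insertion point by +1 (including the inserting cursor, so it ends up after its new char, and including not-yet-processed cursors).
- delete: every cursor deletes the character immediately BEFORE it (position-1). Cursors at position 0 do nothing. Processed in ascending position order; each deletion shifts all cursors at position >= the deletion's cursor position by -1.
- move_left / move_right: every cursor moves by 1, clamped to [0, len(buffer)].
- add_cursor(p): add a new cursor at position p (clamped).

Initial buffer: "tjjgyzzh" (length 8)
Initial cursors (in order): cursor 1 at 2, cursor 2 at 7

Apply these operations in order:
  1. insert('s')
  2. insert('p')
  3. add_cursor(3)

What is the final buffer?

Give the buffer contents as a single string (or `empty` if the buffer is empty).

After op 1 (insert('s')): buffer="tjsjgyzzsh" (len 10), cursors c1@3 c2@9, authorship ..1.....2.
After op 2 (insert('p')): buffer="tjspjgyzzsph" (len 12), cursors c1@4 c2@11, authorship ..11.....22.
After op 3 (add_cursor(3)): buffer="tjspjgyzzsph" (len 12), cursors c3@3 c1@4 c2@11, authorship ..11.....22.

Answer: tjspjgyzzsph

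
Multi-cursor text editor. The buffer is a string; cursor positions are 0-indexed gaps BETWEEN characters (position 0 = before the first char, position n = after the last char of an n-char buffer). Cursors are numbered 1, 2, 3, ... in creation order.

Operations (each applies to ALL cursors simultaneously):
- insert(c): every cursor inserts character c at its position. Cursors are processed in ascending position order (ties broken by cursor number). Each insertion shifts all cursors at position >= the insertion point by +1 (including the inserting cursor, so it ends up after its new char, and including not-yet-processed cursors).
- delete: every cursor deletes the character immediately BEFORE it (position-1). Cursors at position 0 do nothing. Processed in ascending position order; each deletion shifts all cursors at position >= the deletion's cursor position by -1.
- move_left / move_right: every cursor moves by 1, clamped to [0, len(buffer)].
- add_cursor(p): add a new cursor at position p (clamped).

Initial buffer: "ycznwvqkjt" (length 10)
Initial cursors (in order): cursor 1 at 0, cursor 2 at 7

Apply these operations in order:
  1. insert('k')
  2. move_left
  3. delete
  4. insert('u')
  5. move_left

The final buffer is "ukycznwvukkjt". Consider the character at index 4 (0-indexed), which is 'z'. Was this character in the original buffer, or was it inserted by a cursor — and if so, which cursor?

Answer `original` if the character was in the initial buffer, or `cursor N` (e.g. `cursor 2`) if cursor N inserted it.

Answer: original

Derivation:
After op 1 (insert('k')): buffer="kycznwvqkkjt" (len 12), cursors c1@1 c2@9, authorship 1.......2...
After op 2 (move_left): buffer="kycznwvqkkjt" (len 12), cursors c1@0 c2@8, authorship 1.......2...
After op 3 (delete): buffer="kycznwvkkjt" (len 11), cursors c1@0 c2@7, authorship 1......2...
After op 4 (insert('u')): buffer="ukycznwvukkjt" (len 13), cursors c1@1 c2@9, authorship 11......22...
After op 5 (move_left): buffer="ukycznwvukkjt" (len 13), cursors c1@0 c2@8, authorship 11......22...
Authorship (.=original, N=cursor N): 1 1 . . . . . . 2 2 . . .
Index 4: author = original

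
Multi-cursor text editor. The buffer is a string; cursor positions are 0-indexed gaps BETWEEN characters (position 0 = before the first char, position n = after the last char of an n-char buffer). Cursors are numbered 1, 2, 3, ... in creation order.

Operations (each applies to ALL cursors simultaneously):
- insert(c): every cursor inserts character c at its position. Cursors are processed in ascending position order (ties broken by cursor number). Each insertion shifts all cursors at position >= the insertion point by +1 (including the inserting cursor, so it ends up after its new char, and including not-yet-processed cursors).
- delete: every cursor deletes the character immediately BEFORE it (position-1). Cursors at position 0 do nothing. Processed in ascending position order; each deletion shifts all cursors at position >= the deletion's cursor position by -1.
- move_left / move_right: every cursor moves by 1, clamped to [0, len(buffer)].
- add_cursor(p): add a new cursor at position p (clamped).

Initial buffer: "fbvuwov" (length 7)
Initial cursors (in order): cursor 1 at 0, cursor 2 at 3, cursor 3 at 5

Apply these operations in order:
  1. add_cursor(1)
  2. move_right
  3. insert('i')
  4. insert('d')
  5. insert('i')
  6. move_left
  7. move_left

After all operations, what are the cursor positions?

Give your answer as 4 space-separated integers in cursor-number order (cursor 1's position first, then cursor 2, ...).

Answer: 2 11 16 6

Derivation:
After op 1 (add_cursor(1)): buffer="fbvuwov" (len 7), cursors c1@0 c4@1 c2@3 c3@5, authorship .......
After op 2 (move_right): buffer="fbvuwov" (len 7), cursors c1@1 c4@2 c2@4 c3@6, authorship .......
After op 3 (insert('i')): buffer="fibivuiwoiv" (len 11), cursors c1@2 c4@4 c2@7 c3@10, authorship .1.4..2..3.
After op 4 (insert('d')): buffer="fidbidvuidwoidv" (len 15), cursors c1@3 c4@6 c2@10 c3@14, authorship .11.44..22..33.
After op 5 (insert('i')): buffer="fidibidivuidiwoidiv" (len 19), cursors c1@4 c4@8 c2@13 c3@18, authorship .111.444..222..333.
After op 6 (move_left): buffer="fidibidivuidiwoidiv" (len 19), cursors c1@3 c4@7 c2@12 c3@17, authorship .111.444..222..333.
After op 7 (move_left): buffer="fidibidivuidiwoidiv" (len 19), cursors c1@2 c4@6 c2@11 c3@16, authorship .111.444..222..333.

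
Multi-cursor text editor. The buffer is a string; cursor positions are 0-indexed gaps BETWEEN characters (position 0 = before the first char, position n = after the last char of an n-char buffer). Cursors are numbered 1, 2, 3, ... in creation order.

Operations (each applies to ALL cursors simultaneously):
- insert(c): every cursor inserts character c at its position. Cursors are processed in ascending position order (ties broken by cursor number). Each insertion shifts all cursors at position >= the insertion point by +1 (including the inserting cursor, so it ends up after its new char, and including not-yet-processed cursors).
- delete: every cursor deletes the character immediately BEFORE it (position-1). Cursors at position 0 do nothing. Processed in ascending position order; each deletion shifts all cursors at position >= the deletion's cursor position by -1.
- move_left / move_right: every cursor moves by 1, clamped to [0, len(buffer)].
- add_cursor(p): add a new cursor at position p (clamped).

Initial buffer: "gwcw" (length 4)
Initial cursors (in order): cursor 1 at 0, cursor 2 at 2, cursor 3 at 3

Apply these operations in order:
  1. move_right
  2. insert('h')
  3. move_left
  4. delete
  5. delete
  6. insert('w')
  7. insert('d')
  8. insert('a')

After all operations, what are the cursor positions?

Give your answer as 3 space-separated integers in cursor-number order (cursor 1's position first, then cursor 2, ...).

Answer: 3 10 10

Derivation:
After op 1 (move_right): buffer="gwcw" (len 4), cursors c1@1 c2@3 c3@4, authorship ....
After op 2 (insert('h')): buffer="ghwchwh" (len 7), cursors c1@2 c2@5 c3@7, authorship .1..2.3
After op 3 (move_left): buffer="ghwchwh" (len 7), cursors c1@1 c2@4 c3@6, authorship .1..2.3
After op 4 (delete): buffer="hwhh" (len 4), cursors c1@0 c2@2 c3@3, authorship 1.23
After op 5 (delete): buffer="hh" (len 2), cursors c1@0 c2@1 c3@1, authorship 13
After op 6 (insert('w')): buffer="whwwh" (len 5), cursors c1@1 c2@4 c3@4, authorship 11233
After op 7 (insert('d')): buffer="wdhwwddh" (len 8), cursors c1@2 c2@7 c3@7, authorship 11123233
After op 8 (insert('a')): buffer="wdahwwddaah" (len 11), cursors c1@3 c2@10 c3@10, authorship 11112323233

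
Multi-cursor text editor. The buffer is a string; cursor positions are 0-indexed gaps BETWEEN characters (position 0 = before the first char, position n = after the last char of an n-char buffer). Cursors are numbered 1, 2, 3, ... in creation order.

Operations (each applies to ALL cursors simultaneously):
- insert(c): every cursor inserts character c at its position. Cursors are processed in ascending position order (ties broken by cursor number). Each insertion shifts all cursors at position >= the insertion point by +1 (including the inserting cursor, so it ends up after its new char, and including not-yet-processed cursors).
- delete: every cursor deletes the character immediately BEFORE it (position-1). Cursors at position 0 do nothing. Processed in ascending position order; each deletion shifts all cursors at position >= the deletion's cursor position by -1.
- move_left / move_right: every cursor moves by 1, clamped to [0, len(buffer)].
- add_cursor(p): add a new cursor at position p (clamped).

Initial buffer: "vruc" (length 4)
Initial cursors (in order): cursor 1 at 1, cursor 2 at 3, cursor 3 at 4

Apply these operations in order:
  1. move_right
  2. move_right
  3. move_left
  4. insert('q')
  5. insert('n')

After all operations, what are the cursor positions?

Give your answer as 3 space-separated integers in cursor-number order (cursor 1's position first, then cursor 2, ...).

Answer: 4 9 9

Derivation:
After op 1 (move_right): buffer="vruc" (len 4), cursors c1@2 c2@4 c3@4, authorship ....
After op 2 (move_right): buffer="vruc" (len 4), cursors c1@3 c2@4 c3@4, authorship ....
After op 3 (move_left): buffer="vruc" (len 4), cursors c1@2 c2@3 c3@3, authorship ....
After op 4 (insert('q')): buffer="vrquqqc" (len 7), cursors c1@3 c2@6 c3@6, authorship ..1.23.
After op 5 (insert('n')): buffer="vrqnuqqnnc" (len 10), cursors c1@4 c2@9 c3@9, authorship ..11.2323.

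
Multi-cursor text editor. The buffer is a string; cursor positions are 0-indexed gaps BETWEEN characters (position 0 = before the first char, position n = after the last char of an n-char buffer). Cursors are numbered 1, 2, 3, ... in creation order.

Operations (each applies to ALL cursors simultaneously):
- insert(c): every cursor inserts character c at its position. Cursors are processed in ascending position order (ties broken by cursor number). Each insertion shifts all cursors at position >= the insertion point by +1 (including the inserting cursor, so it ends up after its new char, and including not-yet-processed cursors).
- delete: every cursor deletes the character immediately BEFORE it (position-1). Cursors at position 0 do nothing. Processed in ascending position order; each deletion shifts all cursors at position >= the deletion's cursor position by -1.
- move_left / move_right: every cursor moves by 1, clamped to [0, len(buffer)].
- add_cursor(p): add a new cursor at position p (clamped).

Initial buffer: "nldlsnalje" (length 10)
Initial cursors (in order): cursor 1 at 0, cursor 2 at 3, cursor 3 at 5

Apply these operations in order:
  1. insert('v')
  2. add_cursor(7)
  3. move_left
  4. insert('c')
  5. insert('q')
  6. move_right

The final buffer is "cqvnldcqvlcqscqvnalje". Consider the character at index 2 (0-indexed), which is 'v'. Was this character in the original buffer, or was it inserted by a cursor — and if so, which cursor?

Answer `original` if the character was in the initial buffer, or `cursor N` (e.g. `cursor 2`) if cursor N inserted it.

After op 1 (insert('v')): buffer="vnldvlsvnalje" (len 13), cursors c1@1 c2@5 c3@8, authorship 1...2..3.....
After op 2 (add_cursor(7)): buffer="vnldvlsvnalje" (len 13), cursors c1@1 c2@5 c4@7 c3@8, authorship 1...2..3.....
After op 3 (move_left): buffer="vnldvlsvnalje" (len 13), cursors c1@0 c2@4 c4@6 c3@7, authorship 1...2..3.....
After op 4 (insert('c')): buffer="cvnldcvlcscvnalje" (len 17), cursors c1@1 c2@6 c4@9 c3@11, authorship 11...22.4.33.....
After op 5 (insert('q')): buffer="cqvnldcqvlcqscqvnalje" (len 21), cursors c1@2 c2@8 c4@12 c3@15, authorship 111...222.44.333.....
After op 6 (move_right): buffer="cqvnldcqvlcqscqvnalje" (len 21), cursors c1@3 c2@9 c4@13 c3@16, authorship 111...222.44.333.....
Authorship (.=original, N=cursor N): 1 1 1 . . . 2 2 2 . 4 4 . 3 3 3 . . . . .
Index 2: author = 1

Answer: cursor 1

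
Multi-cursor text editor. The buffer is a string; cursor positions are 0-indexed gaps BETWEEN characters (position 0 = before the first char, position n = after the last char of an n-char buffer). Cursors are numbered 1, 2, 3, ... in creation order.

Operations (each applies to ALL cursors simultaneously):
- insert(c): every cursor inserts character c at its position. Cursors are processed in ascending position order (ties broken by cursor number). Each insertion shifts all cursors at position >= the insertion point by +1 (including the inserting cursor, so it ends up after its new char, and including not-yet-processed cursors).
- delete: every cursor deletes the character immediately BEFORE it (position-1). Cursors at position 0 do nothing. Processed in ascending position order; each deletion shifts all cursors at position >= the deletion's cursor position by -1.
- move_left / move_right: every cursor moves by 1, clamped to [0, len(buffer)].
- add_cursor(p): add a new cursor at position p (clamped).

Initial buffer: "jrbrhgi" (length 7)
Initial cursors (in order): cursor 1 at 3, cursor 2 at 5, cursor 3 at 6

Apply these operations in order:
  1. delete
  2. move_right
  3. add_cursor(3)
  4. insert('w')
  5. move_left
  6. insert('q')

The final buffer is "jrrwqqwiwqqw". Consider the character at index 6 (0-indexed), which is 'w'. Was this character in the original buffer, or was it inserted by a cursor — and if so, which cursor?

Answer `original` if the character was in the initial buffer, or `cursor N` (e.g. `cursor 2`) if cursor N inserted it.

After op 1 (delete): buffer="jrri" (len 4), cursors c1@2 c2@3 c3@3, authorship ....
After op 2 (move_right): buffer="jrri" (len 4), cursors c1@3 c2@4 c3@4, authorship ....
After op 3 (add_cursor(3)): buffer="jrri" (len 4), cursors c1@3 c4@3 c2@4 c3@4, authorship ....
After op 4 (insert('w')): buffer="jrrwwiww" (len 8), cursors c1@5 c4@5 c2@8 c3@8, authorship ...14.23
After op 5 (move_left): buffer="jrrwwiww" (len 8), cursors c1@4 c4@4 c2@7 c3@7, authorship ...14.23
After op 6 (insert('q')): buffer="jrrwqqwiwqqw" (len 12), cursors c1@6 c4@6 c2@11 c3@11, authorship ...1144.2233
Authorship (.=original, N=cursor N): . . . 1 1 4 4 . 2 2 3 3
Index 6: author = 4

Answer: cursor 4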